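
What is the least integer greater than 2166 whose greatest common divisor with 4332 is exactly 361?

2527

Multiples of 361 above 2166: 361·7, 361·8, … . Need the cofactor coprime to 4332/361 = 12.
Checking s = 7, 8, … the first with gcd(s, 12) = 1 is s = 7, giving 2527.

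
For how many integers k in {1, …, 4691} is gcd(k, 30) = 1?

1251

30 = 2·3·5. Inclusion–exclusion on these primes:
4691 − ⌊4691/2⌋ − ⌊4691/3⌋ − ⌊4691/5⌋ + ⌊4691/6⌋ + ⌊4691/10⌋ + ⌊4691/15⌋ − ⌊4691/30⌋ = 1251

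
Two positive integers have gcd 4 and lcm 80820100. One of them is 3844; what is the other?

Using uv = gcd(u,v)·lcm(u,v) = 4·80820100 = 323280400, we get v = 323280400/3844 = 84100.

84100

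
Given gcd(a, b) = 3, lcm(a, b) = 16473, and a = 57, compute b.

867

Using ab = gcd(a,b)·lcm(a,b) = 3·16473 = 49419, we get b = 49419/57 = 867.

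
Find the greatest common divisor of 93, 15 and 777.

3

gcd(93, 15): 93 = 6·15 + 3; 15 = 5·3 + 0 → 3
gcd(3, 777): 777 = 259·3 + 0 → 3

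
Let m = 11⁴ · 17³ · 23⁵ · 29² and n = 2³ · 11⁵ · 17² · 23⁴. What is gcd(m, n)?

min exponent per shared prime: 11⁴ · 17² · 23⁴ = 1184076951409

1184076951409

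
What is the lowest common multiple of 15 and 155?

465

15 = 3 · 5; 155 = 5 · 31
max exponents: 3 · 5 · 31 = 465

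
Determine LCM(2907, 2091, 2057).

2907 = 3² · 17 · 19; 2091 = 3 · 17 · 41; 2057 = 11² · 17
lcm takes max exponent of each prime: 3² · 11² · 17 · 19 · 41 = 14421627

14421627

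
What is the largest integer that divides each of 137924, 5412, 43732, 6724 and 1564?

gcd(137924, 5412): 137924 = 25·5412 + 2624; 5412 = 2·2624 + 164; 2624 = 16·164 + 0 → 164
gcd(164, 43732): 43732 = 266·164 + 108; 164 = 1·108 + 56; 108 = 1·56 + 52; 56 = 1·52 + 4; 52 = 13·4 + 0 → 4
gcd(4, 6724): 6724 = 1681·4 + 0 → 4
gcd(4, 1564): 1564 = 391·4 + 0 → 4

4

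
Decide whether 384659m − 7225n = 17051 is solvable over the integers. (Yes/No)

gcd(384659, 7225): 384659 = 53·7225 + 1734; 7225 = 4·1734 + 289; 1734 = 6·289 + 0 → 289
289 divides 17051, so a solution exists.

Yes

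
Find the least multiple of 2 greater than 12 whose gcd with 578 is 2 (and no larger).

Multiples of 2 above 12: 2·7, 2·8, … . Need the cofactor coprime to 578/2 = 289.
Checking s = 7, 8, … the first with gcd(s, 289) = 1 is s = 7, giving 14.

14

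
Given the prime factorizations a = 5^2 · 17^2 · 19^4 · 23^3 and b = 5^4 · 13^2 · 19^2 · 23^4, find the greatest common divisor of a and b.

min exponent per shared prime: 5^2 · 19^2 · 23^3 = 109807175

109807175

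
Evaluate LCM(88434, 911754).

4479447402

gcd first: 911754 = 10·88434 + 27414; 88434 = 3·27414 + 6192; 27414 = 4·6192 + 2646; 6192 = 2·2646 + 900; 2646 = 2·900 + 846; 900 = 1·846 + 54; 846 = 15·54 + 36; 54 = 1·36 + 18; 36 = 2·18 + 0 → gcd = 18
lcm = 88434·911754/gcd = 80630053236/18 = 4479447402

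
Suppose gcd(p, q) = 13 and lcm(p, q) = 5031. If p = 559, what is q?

p·q = gcd·lcm = 13·5031 = 65403, so q = 65403/559 = 117.

117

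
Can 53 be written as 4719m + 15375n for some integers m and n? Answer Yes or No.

No

gcd(4719, 15375): 15375 = 3·4719 + 1218; 4719 = 3·1218 + 1065; 1218 = 1·1065 + 153; 1065 = 6·153 + 147; 153 = 1·147 + 6; 147 = 24·6 + 3; 6 = 2·3 + 0 → 3
3 does not divide 53, so a solution does not exist.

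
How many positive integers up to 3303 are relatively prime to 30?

881

30 = 2·3·5. Inclusion–exclusion on these primes:
3303 − ⌊3303/2⌋ − ⌊3303/3⌋ − ⌊3303/5⌋ + ⌊3303/6⌋ + ⌊3303/10⌋ + ⌊3303/15⌋ − ⌊3303/30⌋ = 881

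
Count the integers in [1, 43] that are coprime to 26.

20

Prime factors of 26: 2, 13. Count integers ≤ 43 divisible by none of them.
By inclusion–exclusion: 43 − ⌊43/2⌋ − ⌊43/13⌋ + ⌊43/26⌋ = 20.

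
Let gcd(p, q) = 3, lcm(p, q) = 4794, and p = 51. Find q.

Using pq = gcd(p,q)·lcm(p,q) = 3·4794 = 14382, we get q = 14382/51 = 282.

282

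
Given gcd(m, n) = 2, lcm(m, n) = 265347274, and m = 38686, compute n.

13718

m·n = gcd·lcm = 2·265347274 = 530694548, so n = 530694548/38686 = 13718.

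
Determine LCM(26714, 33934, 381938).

26714 = 2 · 19² · 37; 33934 = 2 · 19² · 47; 381938 = 2 · 19² · 23²
lcm takes max exponent of each prime: 2 · 19² · 23² · 37 · 47 = 664190182

664190182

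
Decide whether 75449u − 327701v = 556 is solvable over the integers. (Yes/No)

No

gcd(75449, 327701): 327701 = 4·75449 + 25905; 75449 = 2·25905 + 23639; 25905 = 1·23639 + 2266; 23639 = 10·2266 + 979; 2266 = 2·979 + 308; 979 = 3·308 + 55; 308 = 5·55 + 33; 55 = 1·33 + 22; 33 = 1·22 + 11; 22 = 2·11 + 0 → 11
11 does not divide 556, so a solution does not exist.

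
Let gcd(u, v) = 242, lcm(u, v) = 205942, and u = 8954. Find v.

u·v = gcd·lcm = 242·205942 = 49837964, so v = 49837964/8954 = 5566.

5566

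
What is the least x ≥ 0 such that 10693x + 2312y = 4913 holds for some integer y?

5

Reduce mod 2312: 10693x ≡ 4913 (mod 2312). With g = gcd(10693, 2312) = 289 dividing 4913, divide through: 37x ≡ 17 (mod 8).
Since gcd(37, 8) = 1, x ≡ 17·(37)⁻¹ ≡ 5 (mod 8). Smallest non-negative: 5.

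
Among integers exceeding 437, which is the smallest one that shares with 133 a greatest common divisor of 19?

133 = 19·7. Any k with gcd(k, 133) = 19 is a multiple of 19, say 19s, with s coprime to 7.
Need s > 437/19, so s ≥ 24. First s ≥ 24 with gcd(s, 7) = 1 is s = 24. Thus k = 19·24 = 456.

456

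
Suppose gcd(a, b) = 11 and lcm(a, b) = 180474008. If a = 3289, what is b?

603592

Using ab = gcd(a,b)·lcm(a,b) = 11·180474008 = 1985214088, we get b = 1985214088/3289 = 603592.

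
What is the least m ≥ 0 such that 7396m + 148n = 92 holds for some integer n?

14

Reduce mod 148: 7396m ≡ 92 (mod 148). With g = gcd(7396, 148) = 4 dividing 92, divide through: 1849m ≡ 23 (mod 37).
Since gcd(1849, 37) = 1, m ≡ 23·(1849)⁻¹ ≡ 14 (mod 37). Smallest non-negative: 14.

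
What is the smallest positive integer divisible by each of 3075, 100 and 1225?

602700

lcm(3075, 100) = 3075·100/gcd = 307500/25 = 12300
lcm(12300, 1225) = 12300·1225/gcd = 15067500/25 = 602700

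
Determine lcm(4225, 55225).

4225 = 5² · 13²; 55225 = 5² · 47²
max exponents: 5² · 13² · 47² = 9333025

9333025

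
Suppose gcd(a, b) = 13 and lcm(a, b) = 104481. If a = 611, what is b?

2223

a·b = gcd·lcm = 13·104481 = 1358253, so b = 1358253/611 = 2223.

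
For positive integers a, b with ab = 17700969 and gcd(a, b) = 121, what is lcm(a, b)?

Since gcd(a,b)·lcm(a,b) = ab, lcm = 17700969/121 = 146289.

146289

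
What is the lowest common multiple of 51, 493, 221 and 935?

1057485

51 = 3 · 17; 493 = 17 · 29; 221 = 13 · 17; 935 = 5 · 11 · 17
lcm takes max exponent of each prime: 3 · 5 · 11 · 13 · 17 · 29 = 1057485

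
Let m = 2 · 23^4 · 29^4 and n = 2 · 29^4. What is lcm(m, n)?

395852444642

max exponent per prime: 2 · 23^4 · 29^4 = 395852444642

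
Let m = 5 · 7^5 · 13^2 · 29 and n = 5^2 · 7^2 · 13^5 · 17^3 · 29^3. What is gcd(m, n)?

min exponent per shared prime: 5 · 7^2 · 13^2 · 29 = 1200745

1200745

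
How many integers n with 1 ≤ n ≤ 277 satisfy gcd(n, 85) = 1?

209

Prime factors of 85: 5, 17. Count integers ≤ 277 divisible by none of them.
By inclusion–exclusion: 277 − ⌊277/5⌋ − ⌊277/17⌋ + ⌊277/85⌋ = 209.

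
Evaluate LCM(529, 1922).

1016738

gcd first: 1922 = 3·529 + 335; 529 = 1·335 + 194; 335 = 1·194 + 141; 194 = 1·141 + 53; 141 = 2·53 + 35; 53 = 1·35 + 18; 35 = 1·18 + 17; 18 = 1·17 + 1; 17 = 17·1 + 0 → gcd = 1
lcm = 529·1922/gcd = 1016738/1 = 1016738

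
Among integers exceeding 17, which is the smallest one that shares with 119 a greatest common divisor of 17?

34

gcd(m, 119) = 17 forces 17 | m; write m = 17s. Then gcd(17s, 17·7) = 17·gcd(s, 7), so need gcd(s, 7) = 1.
17s > 17 gives s ≥ 2. The least s ≥ 2 coprime to 7 is 2, so m = 17·2 = 34.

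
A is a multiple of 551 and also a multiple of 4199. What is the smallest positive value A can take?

121771

551 = 19 · 29; 4199 = 13 · 17 · 19
max exponents: 13 · 17 · 19 · 29 = 121771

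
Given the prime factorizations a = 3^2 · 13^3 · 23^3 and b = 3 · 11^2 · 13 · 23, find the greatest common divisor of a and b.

min exponent per shared prime: 3 · 13 · 23 = 897

897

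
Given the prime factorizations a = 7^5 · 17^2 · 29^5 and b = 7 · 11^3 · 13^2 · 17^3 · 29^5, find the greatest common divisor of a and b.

41494054427

min exponent per shared prime: 7 · 17^2 · 29^5 = 41494054427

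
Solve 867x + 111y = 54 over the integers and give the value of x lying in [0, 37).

8

Euclid: 867 = 7·111 + 90; 111 = 1·90 + 21; 90 = 4·21 + 6; 21 = 3·6 + 3; 6 = 2·3 + 0 → gcd = 3; 54 = 3·18.
Back-substitution yields 867·(-16) + 111·(125) = 3, so one solution is x = -16·18 = -288, y = 125·18 = 2250.
Solutions in x differ by 111/3 = 37; the one in [0, 37) is -288 mod 37 = 8.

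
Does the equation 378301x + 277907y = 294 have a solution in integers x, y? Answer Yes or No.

Yes

gcd(378301, 277907): 378301 = 1·277907 + 100394; 277907 = 2·100394 + 77119; 100394 = 1·77119 + 23275; 77119 = 3·23275 + 7294; 23275 = 3·7294 + 1393; 7294 = 5·1393 + 329; 1393 = 4·329 + 77; 329 = 4·77 + 21; 77 = 3·21 + 14; 21 = 1·14 + 7; 14 = 2·7 + 0 → 7
7 divides 294, so a solution exists.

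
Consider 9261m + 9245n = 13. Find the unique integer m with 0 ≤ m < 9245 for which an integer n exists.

8668

Reduce mod 9245: 9261m ≡ 13 (mod 9245). With g = gcd(9261, 9245) = 1 dividing 13, divide through: 9261m ≡ 13 (mod 9245).
Since gcd(9261, 9245) = 1, m ≡ 13·(9261)⁻¹ ≡ 8668 (mod 9245). Smallest non-negative: 8668.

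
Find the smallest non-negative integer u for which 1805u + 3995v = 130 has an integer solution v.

321

Euclid: 3995 = 2·1805 + 385; 1805 = 4·385 + 265; 385 = 1·265 + 120; 265 = 2·120 + 25; 120 = 4·25 + 20; 25 = 1·20 + 5; 20 = 4·5 + 0 → gcd = 5; 130 = 5·26.
Back-substitution yields 1805·(166) + 3995·(-75) = 5, so one solution is u = 166·26 = 4316, v = -75·26 = -1950.
Solutions in u differ by 3995/5 = 799; the one in [0, 799) is 4316 mod 799 = 321.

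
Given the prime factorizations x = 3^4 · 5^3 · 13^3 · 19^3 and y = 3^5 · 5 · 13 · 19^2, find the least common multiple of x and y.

457727648625

max exponent per prime: 3^5 · 5^3 · 13^3 · 19^3 = 457727648625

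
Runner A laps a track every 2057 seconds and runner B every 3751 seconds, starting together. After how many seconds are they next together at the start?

63767

gcd first: 3751 = 1·2057 + 1694; 2057 = 1·1694 + 363; 1694 = 4·363 + 242; 363 = 1·242 + 121; 242 = 2·121 + 0 → gcd = 121
lcm = 2057·3751/gcd = 7715807/121 = 63767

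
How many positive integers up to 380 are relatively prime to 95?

288

Prime factors of 95: 5, 19. Count integers ≤ 380 divisible by none of them.
By inclusion–exclusion: 380 − ⌊380/5⌋ − ⌊380/19⌋ + ⌊380/95⌋ = 288.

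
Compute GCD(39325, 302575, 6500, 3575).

325

39325 = 5² · 11² · 13; 302575 = 5² · 7² · 13 · 19; 6500 = 2² · 5³ · 13; 3575 = 5² · 11 · 13
gcd takes min exponent of each prime: 5² · 13 = 325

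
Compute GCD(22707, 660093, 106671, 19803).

gcd(22707, 660093): 660093 = 29·22707 + 1590; 22707 = 14·1590 + 447; 1590 = 3·447 + 249; 447 = 1·249 + 198; 249 = 1·198 + 51; 198 = 3·51 + 45; 51 = 1·45 + 6; 45 = 7·6 + 3; 6 = 2·3 + 0 → 3
gcd(3, 106671): 106671 = 35557·3 + 0 → 3
gcd(3, 19803): 19803 = 6601·3 + 0 → 3

3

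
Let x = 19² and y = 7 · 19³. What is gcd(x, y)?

361

min exponent per shared prime: 19² = 361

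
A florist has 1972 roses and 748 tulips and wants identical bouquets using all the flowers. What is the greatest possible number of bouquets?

1972 = 2² · 17 · 29
748 = 2² · 11 · 17
Common: 2² · 17 = 68

68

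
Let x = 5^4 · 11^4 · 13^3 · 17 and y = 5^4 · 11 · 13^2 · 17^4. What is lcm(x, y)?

max exponent per prime: 5^4 · 11^4 · 13^3 · 17^4 = 1679099763323125

1679099763323125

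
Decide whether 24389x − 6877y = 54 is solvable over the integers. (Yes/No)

Yes

gcd(24389, 6877): 24389 = 3·6877 + 3758; 6877 = 1·3758 + 3119; 3758 = 1·3119 + 639; 3119 = 4·639 + 563; 639 = 1·563 + 76; 563 = 7·76 + 31; 76 = 2·31 + 14; 31 = 2·14 + 3; 14 = 4·3 + 2; 3 = 1·2 + 1; 2 = 2·1 + 0 → 1
1 divides 54, so a solution exists.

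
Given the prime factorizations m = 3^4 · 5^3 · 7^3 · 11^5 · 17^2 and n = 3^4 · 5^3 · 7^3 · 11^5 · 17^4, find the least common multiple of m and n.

46714129810511625

max exponent per prime: 3^4 · 5^3 · 7^3 · 11^5 · 17^4 = 46714129810511625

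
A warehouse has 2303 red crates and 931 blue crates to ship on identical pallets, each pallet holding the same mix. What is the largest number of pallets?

49

2303 = 7² · 47
931 = 7² · 19
Common: 7² = 49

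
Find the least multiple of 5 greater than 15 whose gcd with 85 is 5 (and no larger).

gcd(k, 85) = 5 forces 5 | k; write k = 5s. Then gcd(5s, 5·17) = 5·gcd(s, 17), so need gcd(s, 17) = 1.
5s > 15 gives s ≥ 4. The least s ≥ 4 coprime to 17 is 4, so k = 5·4 = 20.

20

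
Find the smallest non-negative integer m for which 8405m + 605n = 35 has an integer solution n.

gcd(8405, 605) = 5 (Euclid: 8405 = 13·605 + 540; 605 = 1·540 + 65; 540 = 8·65 + 20; 65 = 3·20 + 5; 20 = 4·5 + 0), and 5 | 35.
Extended Euclid: 8405·(-28) + 605·(389) = 5. Scale by 7: m₀ = -196.
General solution m = m₀ + 121t; reducing mod 121 gives m = 46 (and n = -639).

46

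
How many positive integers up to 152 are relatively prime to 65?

113

Prime factors of 65: 5, 13. Count integers ≤ 152 divisible by none of them.
By inclusion–exclusion: 152 − ⌊152/5⌋ − ⌊152/13⌋ + ⌊152/65⌋ = 113.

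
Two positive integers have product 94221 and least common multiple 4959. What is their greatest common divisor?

19

From gcd × lcm = mn: gcd = 94221 / 4959 = 19.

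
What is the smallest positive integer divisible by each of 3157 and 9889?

2838143

gcd first: 9889 = 3·3157 + 418; 3157 = 7·418 + 231; 418 = 1·231 + 187; 231 = 1·187 + 44; 187 = 4·44 + 11; 44 = 4·11 + 0 → gcd = 11
lcm = 3157·9889/gcd = 31219573/11 = 2838143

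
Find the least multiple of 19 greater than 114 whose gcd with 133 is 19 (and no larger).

Multiples of 19 above 114: 19·7, 19·8, … . Need the cofactor coprime to 133/19 = 7.
Checking s = 7, 8, … the first with gcd(s, 7) = 1 is s = 8, giving 152.

152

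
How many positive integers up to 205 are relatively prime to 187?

187 = 11·17. Inclusion–exclusion on these primes:
205 − ⌊205/11⌋ − ⌊205/17⌋ + ⌊205/187⌋ = 176

176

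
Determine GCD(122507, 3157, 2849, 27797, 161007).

77

gcd(122507, 3157): 122507 = 38·3157 + 2541; 3157 = 1·2541 + 616; 2541 = 4·616 + 77; 616 = 8·77 + 0 → 77
gcd(77, 2849): 2849 = 37·77 + 0 → 77
gcd(77, 27797): 27797 = 361·77 + 0 → 77
gcd(77, 161007): 161007 = 2091·77 + 0 → 77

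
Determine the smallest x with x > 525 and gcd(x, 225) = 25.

Multiples of 25 above 525: 25·22, 25·23, … . Need the cofactor coprime to 225/25 = 9.
Checking s = 22, 23, … the first with gcd(s, 9) = 1 is s = 22, giving 550.

550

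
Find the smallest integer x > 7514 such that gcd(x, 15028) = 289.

15028 = 289·52. Any x with gcd(x, 15028) = 289 is a multiple of 289, say 289s, with s coprime to 52.
Need s > 7514/289, so s ≥ 27. First s ≥ 27 with gcd(s, 52) = 1 is s = 27. Thus x = 289·27 = 7803.

7803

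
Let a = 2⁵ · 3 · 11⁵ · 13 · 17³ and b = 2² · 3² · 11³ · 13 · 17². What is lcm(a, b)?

2962415899872

max exponent per prime: 2⁵ · 3² · 11⁵ · 13 · 17³ = 2962415899872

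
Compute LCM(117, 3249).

42237

117 = 3² · 13; 3249 = 3² · 19²
max exponents: 3² · 13 · 19² = 42237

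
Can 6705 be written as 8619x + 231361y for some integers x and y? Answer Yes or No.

No

gcd(8619, 231361): 231361 = 26·8619 + 7267; 8619 = 1·7267 + 1352; 7267 = 5·1352 + 507; 1352 = 2·507 + 338; 507 = 1·338 + 169; 338 = 2·169 + 0 → 169
169 does not divide 6705, so a solution does not exist.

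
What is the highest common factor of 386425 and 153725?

325

386425 = 5² · 13 · 29 · 41
153725 = 5² · 11 · 13 · 43
Common: 5² · 13 = 325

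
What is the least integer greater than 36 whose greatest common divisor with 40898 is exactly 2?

38

gcd(t, 40898) = 2 forces 2 | t; write t = 2s. Then gcd(2s, 2·20449) = 2·gcd(s, 20449), so need gcd(s, 20449) = 1.
2s > 36 gives s ≥ 19. The least s ≥ 19 coprime to 20449 is 19, so t = 2·19 = 38.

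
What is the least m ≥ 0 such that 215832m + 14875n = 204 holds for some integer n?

gcd(215832, 14875) = 17 (Euclid: 215832 = 14·14875 + 7582; 14875 = 1·7582 + 7293; 7582 = 1·7293 + 289; 7293 = 25·289 + 68; 289 = 4·68 + 17; 68 = 4·17 + 0), and 17 | 204.
Extended Euclid: 215832·(206) + 14875·(-2989) = 17. Scale by 12: m₀ = 2472.
General solution m = m₀ + 875t; reducing mod 875 gives m = 722 (and n = -10476).

722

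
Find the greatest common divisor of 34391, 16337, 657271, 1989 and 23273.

34391 = 7 · 17³; 16337 = 17 · 31²; 657271 = 17 · 23 · 41²; 1989 = 3² · 13 · 17; 23273 = 17 · 37²
gcd takes min exponent of each prime: 17 = 17

17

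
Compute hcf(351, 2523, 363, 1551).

3

gcd(351, 2523): 2523 = 7·351 + 66; 351 = 5·66 + 21; 66 = 3·21 + 3; 21 = 7·3 + 0 → 3
gcd(3, 363): 363 = 121·3 + 0 → 3
gcd(3, 1551): 1551 = 517·3 + 0 → 3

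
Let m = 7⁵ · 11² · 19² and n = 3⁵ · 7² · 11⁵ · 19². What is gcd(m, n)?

min exponent per shared prime: 7² · 11² · 19² = 2140369

2140369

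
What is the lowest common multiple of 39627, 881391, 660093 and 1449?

39627 = 3² · 7 · 17 · 37; 881391 = 3 · 7 · 19 · 47²; 660093 = 3 · 7 · 17 · 43²; 1449 = 3² · 7 · 23
lcm takes max exponent of each prime: 3² · 7 · 17 · 19 · 23 · 37 · 43² · 47² = 70730260712559

70730260712559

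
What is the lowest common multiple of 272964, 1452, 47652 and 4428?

4399712638596

272964 = 2² · 3 · 23² · 43; 1452 = 2² · 3 · 11²; 47652 = 2² · 3 · 11 · 19²; 4428 = 2² · 3³ · 41
lcm takes max exponent of each prime: 2² · 3³ · 11² · 19² · 23² · 41 · 43 = 4399712638596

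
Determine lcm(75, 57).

gcd first: 75 = 1·57 + 18; 57 = 3·18 + 3; 18 = 6·3 + 0 → gcd = 3
lcm = 75·57/gcd = 4275/3 = 1425

1425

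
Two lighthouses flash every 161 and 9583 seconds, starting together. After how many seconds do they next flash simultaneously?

161 = 7 · 23; 9583 = 7 · 37²
max exponents: 7 · 23 · 37² = 220409

220409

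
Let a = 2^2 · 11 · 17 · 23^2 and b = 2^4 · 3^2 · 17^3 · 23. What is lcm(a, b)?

4116779568

max exponent per prime: 2^4 · 3^2 · 11 · 17^3 · 23^2 = 4116779568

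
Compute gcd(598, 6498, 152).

gcd(598, 6498): 6498 = 10·598 + 518; 598 = 1·518 + 80; 518 = 6·80 + 38; 80 = 2·38 + 4; 38 = 9·4 + 2; 4 = 2·2 + 0 → 2
gcd(2, 152): 152 = 76·2 + 0 → 2

2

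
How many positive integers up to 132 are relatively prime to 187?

187 = 11·17. Inclusion–exclusion on these primes:
132 − ⌊132/11⌋ − ⌊132/17⌋ + ⌊132/187⌋ = 113

113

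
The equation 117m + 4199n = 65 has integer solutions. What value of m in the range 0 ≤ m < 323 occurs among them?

180

gcd(117, 4199) = 13 (Euclid: 4199 = 35·117 + 104; 117 = 1·104 + 13; 104 = 8·13 + 0), and 13 | 65.
Extended Euclid: 117·(36) + 4199·(-1) = 13. Scale by 5: m₀ = 180.
General solution m = m₀ + 323t; reducing mod 323 gives m = 180 (and n = -5).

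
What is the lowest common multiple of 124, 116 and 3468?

3117732

124 = 2² · 31; 116 = 2² · 29; 3468 = 2² · 3 · 17²
lcm takes max exponent of each prime: 2² · 3 · 17² · 29 · 31 = 3117732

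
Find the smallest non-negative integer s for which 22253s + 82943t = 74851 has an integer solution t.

22

Euclid: 82943 = 3·22253 + 16184; 22253 = 1·16184 + 6069; 16184 = 2·6069 + 4046; 6069 = 1·4046 + 2023; 4046 = 2·2023 + 0 → gcd = 2023; 74851 = 2023·37.
Back-substitution yields 22253·(15) + 82943·(-4) = 2023, so one solution is s = 15·37 = 555, t = -4·37 = -148.
Solutions in s differ by 82943/2023 = 41; the one in [0, 41) is 555 mod 41 = 22.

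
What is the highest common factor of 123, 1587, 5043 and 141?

3

123 = 3 · 41; 1587 = 3 · 23²; 5043 = 3 · 41²; 141 = 3 · 47
gcd takes min exponent of each prime: 3 = 3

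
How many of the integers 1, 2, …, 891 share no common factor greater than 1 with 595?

Prime factors of 595: 5, 7, 17. Count integers ≤ 891 divisible by none of them.
By inclusion–exclusion: 891 − ⌊891/5⌋ − ⌊891/7⌋ − ⌊891/17⌋ + ⌊891/35⌋ + ⌊891/85⌋ + ⌊891/119⌋ − ⌊891/595⌋ = 575.

575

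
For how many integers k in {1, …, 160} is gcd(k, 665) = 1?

104

Prime factors of 665: 5, 7, 19. Count integers ≤ 160 divisible by none of them.
By inclusion–exclusion: 160 − ⌊160/5⌋ − ⌊160/7⌋ − ⌊160/19⌋ + ⌊160/35⌋ + ⌊160/95⌋ + ⌊160/133⌋ − ⌊160/665⌋ = 104.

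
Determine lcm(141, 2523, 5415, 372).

lcm(141, 2523) = 141·2523/gcd = 355743/3 = 118581
lcm(118581, 5415) = 118581·5415/gcd = 642116115/3 = 214038705
lcm(214038705, 372) = 214038705·372/gcd = 79622398260/3 = 26540799420

26540799420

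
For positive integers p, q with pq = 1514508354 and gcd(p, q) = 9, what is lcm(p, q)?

Since gcd(p,q)·lcm(p,q) = pq, lcm = 1514508354/9 = 168278706.

168278706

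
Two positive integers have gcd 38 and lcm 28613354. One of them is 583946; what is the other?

a·b = gcd·lcm = 38·28613354 = 1087307452, so b = 1087307452/583946 = 1862.

1862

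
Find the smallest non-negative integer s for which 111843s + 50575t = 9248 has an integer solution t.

Euclid: 111843 = 2·50575 + 10693; 50575 = 4·10693 + 7803; 10693 = 1·7803 + 2890; 7803 = 2·2890 + 2023; 2890 = 1·2023 + 867; 2023 = 2·867 + 289; 867 = 3·289 + 0 → gcd = 289; 9248 = 289·32.
Back-substitution yields 111843·(-52) + 50575·(115) = 289, so one solution is s = -52·32 = -1664, t = 115·32 = 3680.
Solutions in s differ by 50575/289 = 175; the one in [0, 175) is -1664 mod 175 = 86.

86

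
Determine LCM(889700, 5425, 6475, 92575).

17414098100

889700 = 2² · 5² · 7 · 31 · 41; 5425 = 5² · 7 · 31; 6475 = 5² · 7 · 37; 92575 = 5² · 7 · 23²
lcm takes max exponent of each prime: 2² · 5² · 7 · 23² · 31 · 37 · 41 = 17414098100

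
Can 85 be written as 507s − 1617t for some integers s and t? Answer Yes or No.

gcd(507, 1617): 1617 = 3·507 + 96; 507 = 5·96 + 27; 96 = 3·27 + 15; 27 = 1·15 + 12; 15 = 1·12 + 3; 12 = 4·3 + 0 → 3
3 does not divide 85, so a solution does not exist.

No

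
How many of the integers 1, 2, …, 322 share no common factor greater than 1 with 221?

281

221 = 13·17. Inclusion–exclusion on these primes:
322 − ⌊322/13⌋ − ⌊322/17⌋ + ⌊322/221⌋ = 281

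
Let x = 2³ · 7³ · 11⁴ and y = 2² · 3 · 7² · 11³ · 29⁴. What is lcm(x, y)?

max exponent per prime: 2³ · 3 · 7³ · 11⁴ · 29⁴ = 85244838828072

85244838828072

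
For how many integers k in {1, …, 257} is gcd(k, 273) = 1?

137

Prime factors of 273: 3, 7, 13. Count integers ≤ 257 divisible by none of them.
By inclusion–exclusion: 257 − ⌊257/3⌋ − ⌊257/7⌋ − ⌊257/13⌋ + ⌊257/21⌋ + ⌊257/39⌋ + ⌊257/91⌋ − ⌊257/273⌋ = 137.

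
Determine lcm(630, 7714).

gcd first: 7714 = 12·630 + 154; 630 = 4·154 + 14; 154 = 11·14 + 0 → gcd = 14
lcm = 630·7714/gcd = 4859820/14 = 347130

347130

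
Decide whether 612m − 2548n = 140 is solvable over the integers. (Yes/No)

Yes

gcd(612, 2548): 2548 = 4·612 + 100; 612 = 6·100 + 12; 100 = 8·12 + 4; 12 = 3·4 + 0 → 4
4 divides 140, so a solution exists.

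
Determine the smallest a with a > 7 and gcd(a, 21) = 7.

21 = 7·3. Any a with gcd(a, 21) = 7 is a multiple of 7, say 7s, with s coprime to 3.
Need s > 7/7, so s ≥ 2. First s ≥ 2 with gcd(s, 3) = 1 is s = 2. Thus a = 7·2 = 14.

14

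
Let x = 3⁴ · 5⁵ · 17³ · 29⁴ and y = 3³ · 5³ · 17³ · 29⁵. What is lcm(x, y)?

max exponent per prime: 3⁴ · 5⁵ · 17³ · 29⁵ = 25507728993740625

25507728993740625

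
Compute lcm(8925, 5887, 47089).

8925 = 3 · 5² · 7 · 17; 5887 = 7 · 29²; 47089 = 7² · 31²
lcm takes max exponent of each prime: 3 · 5² · 7² · 17 · 29² · 31² = 50492357475

50492357475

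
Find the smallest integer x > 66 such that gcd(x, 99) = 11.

Multiples of 11 above 66: 11·7, 11·8, … . Need the cofactor coprime to 99/11 = 9.
Checking s = 7, 8, … the first with gcd(s, 9) = 1 is s = 7, giving 77.

77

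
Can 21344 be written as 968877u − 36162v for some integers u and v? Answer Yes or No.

By Bézout, 968877u − 36162v = 21344 has integer solutions iff gcd(968877, 36162) | 21344.
Euclid: 968877 = 26·36162 + 28665; 36162 = 1·28665 + 7497; 28665 = 3·7497 + 6174; 7497 = 1·6174 + 1323; 6174 = 4·1323 + 882; 1323 = 1·882 + 441; 882 = 2·441 + 0. gcd = 441; 21344 mod 441 = 176. No.

No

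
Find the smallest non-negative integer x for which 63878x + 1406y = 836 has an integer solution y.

6

Reduce mod 1406: 63878x ≡ 836 (mod 1406). With g = gcd(63878, 1406) = 38 dividing 836, divide through: 1681x ≡ 22 (mod 37).
Since gcd(1681, 37) = 1, x ≡ 22·(1681)⁻¹ ≡ 6 (mod 37). Smallest non-negative: 6.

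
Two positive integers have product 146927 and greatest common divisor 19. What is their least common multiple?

For any two positive integers, gcd × lcm equals their product. Hence lcm = 146927 / 19 = 7733.

7733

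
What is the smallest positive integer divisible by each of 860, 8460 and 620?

860 = 2² · 5 · 43; 8460 = 2² · 3² · 5 · 47; 620 = 2² · 5 · 31
lcm takes max exponent of each prime: 2² · 3² · 5 · 31 · 43 · 47 = 11277180

11277180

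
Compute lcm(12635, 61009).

12635 = 5 · 7 · 19²; 61009 = 13² · 19²
max exponents: 5 · 7 · 13² · 19² = 2135315

2135315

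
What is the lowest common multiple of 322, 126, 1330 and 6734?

132424110

lcm(322, 126) = 322·126/gcd = 40572/14 = 2898
lcm(2898, 1330) = 2898·1330/gcd = 3854340/14 = 275310
lcm(275310, 6734) = 275310·6734/gcd = 1853937540/14 = 132424110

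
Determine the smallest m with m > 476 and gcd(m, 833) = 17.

493

Multiples of 17 above 476: 17·29, 17·30, … . Need the cofactor coprime to 833/17 = 49.
Checking s = 29, 30, … the first with gcd(s, 49) = 1 is s = 29, giving 493.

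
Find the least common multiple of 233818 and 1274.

233818 = 2 · 13 · 17 · 23²; 1274 = 2 · 7² · 13
max exponents: 2 · 7² · 13 · 17 · 23² = 11457082

11457082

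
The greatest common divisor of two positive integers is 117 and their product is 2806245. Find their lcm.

23985

Since gcd(p,q)·lcm(p,q) = pq, lcm = 2806245/117 = 23985.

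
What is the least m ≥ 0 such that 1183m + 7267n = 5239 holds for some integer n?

29

Euclid: 7267 = 6·1183 + 169; 1183 = 7·169 + 0 → gcd = 169; 5239 = 169·31.
Back-substitution yields 1183·(-6) + 7267·(1) = 169, so one solution is m = -6·31 = -186, n = 1·31 = 31.
Solutions in m differ by 7267/169 = 43; the one in [0, 43) is -186 mod 43 = 29.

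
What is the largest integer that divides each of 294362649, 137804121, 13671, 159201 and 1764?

294362649 = 3² · 7² · 19² · 43²; 137804121 = 3² · 7² · 13² · 43²; 13671 = 3² · 7² · 31; 159201 = 3² · 7² · 19²; 1764 = 2² · 3² · 7²
gcd takes min exponent of each prime: 3² · 7² = 441

441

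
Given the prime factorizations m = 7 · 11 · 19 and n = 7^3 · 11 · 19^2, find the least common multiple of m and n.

1362053

max exponent per prime: 7^3 · 11 · 19^2 = 1362053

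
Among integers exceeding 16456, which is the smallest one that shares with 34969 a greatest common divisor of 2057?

Multiples of 2057 above 16456: 2057·9, 2057·10, … . Need the cofactor coprime to 34969/2057 = 17.
Checking s = 9, 10, … the first with gcd(s, 17) = 1 is s = 9, giving 18513.

18513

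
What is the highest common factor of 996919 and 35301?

7

Euclid: 996919 = 28·35301 + 8491; 35301 = 4·8491 + 1337; 8491 = 6·1337 + 469; 1337 = 2·469 + 399; 469 = 1·399 + 70; 399 = 5·70 + 49; 70 = 1·49 + 21; 49 = 2·21 + 7; 21 = 3·7 + 0. Last nonzero remainder: 7.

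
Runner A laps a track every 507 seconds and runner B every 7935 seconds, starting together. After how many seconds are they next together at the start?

gcd first: 7935 = 15·507 + 330; 507 = 1·330 + 177; 330 = 1·177 + 153; 177 = 1·153 + 24; 153 = 6·24 + 9; 24 = 2·9 + 6; 9 = 1·6 + 3; 6 = 2·3 + 0 → gcd = 3
lcm = 507·7935/gcd = 4023045/3 = 1341015

1341015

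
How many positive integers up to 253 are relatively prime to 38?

Prime factors of 38: 2, 19. Count integers ≤ 253 divisible by none of them.
By inclusion–exclusion: 253 − ⌊253/2⌋ − ⌊253/19⌋ + ⌊253/38⌋ = 120.

120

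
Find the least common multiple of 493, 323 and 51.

493 = 17 · 29; 323 = 17 · 19; 51 = 3 · 17
lcm takes max exponent of each prime: 3 · 17 · 19 · 29 = 28101

28101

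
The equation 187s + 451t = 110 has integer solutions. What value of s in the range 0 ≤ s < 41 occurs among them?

gcd(187, 451) = 11 (Euclid: 451 = 2·187 + 77; 187 = 2·77 + 33; 77 = 2·33 + 11; 33 = 3·11 + 0), and 11 | 110.
Extended Euclid: 187·(-12) + 451·(5) = 11. Scale by 10: s₀ = -120.
General solution s = s₀ + 41k; reducing mod 41 gives s = 3 (and t = -1).

3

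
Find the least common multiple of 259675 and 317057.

gcd first: 317057 = 1·259675 + 57382; 259675 = 4·57382 + 30147; 57382 = 1·30147 + 27235; 30147 = 1·27235 + 2912; 27235 = 9·2912 + 1027; 2912 = 2·1027 + 858; 1027 = 1·858 + 169; 858 = 5·169 + 13; 169 = 13·13 + 0 → gcd = 13
lcm = 259675·317057/gcd = 82331776475/13 = 6333213575

6333213575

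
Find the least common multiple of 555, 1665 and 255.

28305

555 = 3 · 5 · 37; 1665 = 3² · 5 · 37; 255 = 3 · 5 · 17
lcm takes max exponent of each prime: 3² · 5 · 17 · 37 = 28305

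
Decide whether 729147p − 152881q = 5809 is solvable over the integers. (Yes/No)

gcd(729147, 152881): 729147 = 4·152881 + 117623; 152881 = 1·117623 + 35258; 117623 = 3·35258 + 11849; 35258 = 2·11849 + 11560; 11849 = 1·11560 + 289; 11560 = 40·289 + 0 → 289
289 does not divide 5809, so a solution does not exist.

No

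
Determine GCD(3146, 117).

13

3146 = 2 · 11² · 13
117 = 3² · 13
Common: 13 = 13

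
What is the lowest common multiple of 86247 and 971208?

1329583752

86247 = 3² · 7 · 37²; 971208 = 2³ · 3² · 7 · 41 · 47
max exponents: 2³ · 3² · 7 · 37² · 41 · 47 = 1329583752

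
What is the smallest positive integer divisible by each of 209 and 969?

10659

gcd first: 969 = 4·209 + 133; 209 = 1·133 + 76; 133 = 1·76 + 57; 76 = 1·57 + 19; 57 = 3·19 + 0 → gcd = 19
lcm = 209·969/gcd = 202521/19 = 10659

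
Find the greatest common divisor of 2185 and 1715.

Euclid: 2185 = 1·1715 + 470; 1715 = 3·470 + 305; 470 = 1·305 + 165; 305 = 1·165 + 140; 165 = 1·140 + 25; 140 = 5·25 + 15; 25 = 1·15 + 10; 15 = 1·10 + 5; 10 = 2·5 + 0. Last nonzero remainder: 5.

5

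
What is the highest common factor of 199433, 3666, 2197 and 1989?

13

gcd(199433, 3666): 199433 = 54·3666 + 1469; 3666 = 2·1469 + 728; 1469 = 2·728 + 13; 728 = 56·13 + 0 → 13
gcd(13, 2197): 2197 = 169·13 + 0 → 13
gcd(13, 1989): 1989 = 153·13 + 0 → 13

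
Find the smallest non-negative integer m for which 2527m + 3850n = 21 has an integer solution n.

323

Reduce mod 3850: 2527m ≡ 21 (mod 3850). With g = gcd(2527, 3850) = 7 dividing 21, divide through: 361m ≡ 3 (mod 550).
Since gcd(361, 550) = 1, m ≡ 3·(361)⁻¹ ≡ 323 (mod 550). Smallest non-negative: 323.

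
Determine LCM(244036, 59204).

10005476

gcd first: 244036 = 4·59204 + 7220; 59204 = 8·7220 + 1444; 7220 = 5·1444 + 0 → gcd = 1444
lcm = 244036·59204/gcd = 14447907344/1444 = 10005476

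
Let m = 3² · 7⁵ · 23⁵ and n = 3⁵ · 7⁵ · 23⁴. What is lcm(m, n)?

max exponent per prime: 3⁵ · 7⁵ · 23⁵ = 26286674882643

26286674882643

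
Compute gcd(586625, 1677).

Euclid: 586625 = 349·1677 + 1352; 1677 = 1·1352 + 325; 1352 = 4·325 + 52; 325 = 6·52 + 13; 52 = 4·13 + 0. Last nonzero remainder: 13.

13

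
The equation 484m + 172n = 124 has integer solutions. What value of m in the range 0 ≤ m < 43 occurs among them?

gcd(484, 172) = 4 (Euclid: 484 = 2·172 + 140; 172 = 1·140 + 32; 140 = 4·32 + 12; 32 = 2·12 + 8; 12 = 1·8 + 4; 8 = 2·4 + 0), and 4 | 124.
Extended Euclid: 484·(16) + 172·(-45) = 4. Scale by 31: m₀ = 496.
General solution m = m₀ + 43t; reducing mod 43 gives m = 23 (and n = -64).

23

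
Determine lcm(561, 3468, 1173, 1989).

34218756

561 = 3 · 11 · 17; 3468 = 2² · 3 · 17²; 1173 = 3 · 17 · 23; 1989 = 3² · 13 · 17
lcm takes max exponent of each prime: 2² · 3² · 11 · 13 · 17² · 23 = 34218756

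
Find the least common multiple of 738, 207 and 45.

738 = 2 · 3² · 41; 207 = 3² · 23; 45 = 3² · 5
lcm takes max exponent of each prime: 2 · 3² · 5 · 23 · 41 = 84870

84870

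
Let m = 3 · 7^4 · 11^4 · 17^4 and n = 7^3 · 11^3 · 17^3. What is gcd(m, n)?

2242946629

min exponent per shared prime: 7^3 · 11^3 · 17^3 = 2242946629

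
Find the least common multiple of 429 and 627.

gcd first: 627 = 1·429 + 198; 429 = 2·198 + 33; 198 = 6·33 + 0 → gcd = 33
lcm = 429·627/gcd = 268983/33 = 8151

8151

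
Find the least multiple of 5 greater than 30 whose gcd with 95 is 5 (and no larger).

Multiples of 5 above 30: 5·7, 5·8, … . Need the cofactor coprime to 95/5 = 19.
Checking s = 7, 8, … the first with gcd(s, 19) = 1 is s = 7, giving 35.

35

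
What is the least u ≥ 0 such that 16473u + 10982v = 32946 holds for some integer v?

0

gcd(16473, 10982) = 5491 (Euclid: 16473 = 1·10982 + 5491; 10982 = 2·5491 + 0), and 5491 | 32946.
Extended Euclid: 16473·(1) + 10982·(-1) = 5491. Scale by 6: u₀ = 6.
General solution u = u₀ + 2t; reducing mod 2 gives u = 0 (and v = 3).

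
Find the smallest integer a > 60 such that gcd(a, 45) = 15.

75

45 = 15·3. Any a with gcd(a, 45) = 15 is a multiple of 15, say 15s, with s coprime to 3.
Need s > 60/15, so s ≥ 5. First s ≥ 5 with gcd(s, 3) = 1 is s = 5. Thus a = 15·5 = 75.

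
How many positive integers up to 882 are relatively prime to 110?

321

110 = 2·5·11. Inclusion–exclusion on these primes:
882 − ⌊882/2⌋ − ⌊882/5⌋ − ⌊882/11⌋ + ⌊882/10⌋ + ⌊882/22⌋ + ⌊882/55⌋ − ⌊882/110⌋ = 321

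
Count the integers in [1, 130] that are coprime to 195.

Prime factors of 195: 3, 5, 13. Count integers ≤ 130 divisible by none of them.
By inclusion–exclusion: 130 − ⌊130/3⌋ − ⌊130/5⌋ − ⌊130/13⌋ + ⌊130/15⌋ + ⌊130/39⌋ + ⌊130/65⌋ − ⌊130/195⌋ = 64.

64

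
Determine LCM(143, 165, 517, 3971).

143 = 11 · 13; 165 = 3 · 5 · 11; 517 = 11 · 47; 3971 = 11 · 19²
lcm takes max exponent of each prime: 3 · 5 · 11 · 13 · 19² · 47 = 36394215

36394215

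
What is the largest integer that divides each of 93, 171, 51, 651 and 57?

gcd(93, 171): 171 = 1·93 + 78; 93 = 1·78 + 15; 78 = 5·15 + 3; 15 = 5·3 + 0 → 3
gcd(3, 51): 51 = 17·3 + 0 → 3
gcd(3, 651): 651 = 217·3 + 0 → 3
gcd(3, 57): 57 = 19·3 + 0 → 3

3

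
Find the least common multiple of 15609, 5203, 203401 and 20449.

4434345201

lcm(15609, 5203) = 15609·5203/gcd = 81213627/5203 = 15609
lcm(15609, 203401) = 15609·203401/gcd = 3174886209/121 = 26238729
lcm(26238729, 20449) = 26238729·20449/gcd = 536555769321/121 = 4434345201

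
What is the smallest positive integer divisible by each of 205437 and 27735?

gcd first: 205437 = 7·27735 + 11292; 27735 = 2·11292 + 5151; 11292 = 2·5151 + 990; 5151 = 5·990 + 201; 990 = 4·201 + 186; 201 = 1·186 + 15; 186 = 12·15 + 6; 15 = 2·6 + 3; 6 = 2·3 + 0 → gcd = 3
lcm = 205437·27735/gcd = 5697795195/3 = 1899265065

1899265065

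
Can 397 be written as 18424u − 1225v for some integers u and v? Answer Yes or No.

By Bézout, 18424u − 1225v = 397 has integer solutions iff gcd(18424, 1225) | 397.
Euclid: 18424 = 15·1225 + 49; 1225 = 25·49 + 0. gcd = 49; 397 mod 49 = 5. No.

No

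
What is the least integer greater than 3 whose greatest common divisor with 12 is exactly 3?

12 = 3·4. Any m with gcd(m, 12) = 3 is a multiple of 3, say 3s, with s coprime to 4.
Need s > 3/3, so s ≥ 2. First s ≥ 2 with gcd(s, 4) = 1 is s = 3. Thus m = 3·3 = 9.

9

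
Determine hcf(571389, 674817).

507

571389 = 3 · 7² · 13² · 23
674817 = 3 · 11³ · 13²
Common: 3 · 13² = 507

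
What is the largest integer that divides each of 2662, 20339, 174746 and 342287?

gcd(2662, 20339): 20339 = 7·2662 + 1705; 2662 = 1·1705 + 957; 1705 = 1·957 + 748; 957 = 1·748 + 209; 748 = 3·209 + 121; 209 = 1·121 + 88; 121 = 1·88 + 33; 88 = 2·33 + 22; 33 = 1·22 + 11; 22 = 2·11 + 0 → 11
gcd(11, 174746): 174746 = 15886·11 + 0 → 11
gcd(11, 342287): 342287 = 31117·11 + 0 → 11

11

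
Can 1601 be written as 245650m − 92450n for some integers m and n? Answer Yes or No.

gcd(245650, 92450): 245650 = 2·92450 + 60750; 92450 = 1·60750 + 31700; 60750 = 1·31700 + 29050; 31700 = 1·29050 + 2650; 29050 = 10·2650 + 2550; 2650 = 1·2550 + 100; 2550 = 25·100 + 50; 100 = 2·50 + 0 → 50
50 does not divide 1601, so a solution does not exist.

No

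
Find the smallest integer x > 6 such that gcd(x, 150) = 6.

12

gcd(x, 150) = 6 forces 6 | x; write x = 6s. Then gcd(6s, 6·25) = 6·gcd(s, 25), so need gcd(s, 25) = 1.
6s > 6 gives s ≥ 2. The least s ≥ 2 coprime to 25 is 2, so x = 6·2 = 12.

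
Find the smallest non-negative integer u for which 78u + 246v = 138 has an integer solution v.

gcd(78, 246) = 6 (Euclid: 246 = 3·78 + 12; 78 = 6·12 + 6; 12 = 2·6 + 0), and 6 | 138.
Extended Euclid: 78·(19) + 246·(-6) = 6. Scale by 23: u₀ = 437.
General solution u = u₀ + 41t; reducing mod 41 gives u = 27 (and v = -8).

27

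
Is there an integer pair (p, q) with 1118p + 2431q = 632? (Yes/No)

No

gcd(1118, 2431): 2431 = 2·1118 + 195; 1118 = 5·195 + 143; 195 = 1·143 + 52; 143 = 2·52 + 39; 52 = 1·39 + 13; 39 = 3·13 + 0 → 13
13 does not divide 632, so a solution does not exist.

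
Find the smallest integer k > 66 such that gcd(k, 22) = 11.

gcd(k, 22) = 11 forces 11 | k; write k = 11s. Then gcd(11s, 11·2) = 11·gcd(s, 2), so need gcd(s, 2) = 1.
11s > 66 gives s ≥ 7. The least s ≥ 7 coprime to 2 is 7, so k = 11·7 = 77.

77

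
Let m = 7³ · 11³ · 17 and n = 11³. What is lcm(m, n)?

7761061

max exponent per prime: 7³ · 11³ · 17 = 7761061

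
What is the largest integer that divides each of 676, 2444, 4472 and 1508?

676 = 2² · 13²; 2444 = 2² · 13 · 47; 4472 = 2³ · 13 · 43; 1508 = 2² · 13 · 29
gcd takes min exponent of each prime: 2² · 13 = 52

52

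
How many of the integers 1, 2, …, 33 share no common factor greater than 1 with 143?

143 = 11·13. Inclusion–exclusion on these primes:
33 − ⌊33/11⌋ − ⌊33/13⌋ + ⌊33/143⌋ = 28

28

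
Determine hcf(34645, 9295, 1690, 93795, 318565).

34645 = 5 · 13² · 41; 9295 = 5 · 11 · 13²; 1690 = 2 · 5 · 13²; 93795 = 3 · 5 · 13² · 37; 318565 = 5 · 13³ · 29
gcd takes min exponent of each prime: 5 · 13² = 845

845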